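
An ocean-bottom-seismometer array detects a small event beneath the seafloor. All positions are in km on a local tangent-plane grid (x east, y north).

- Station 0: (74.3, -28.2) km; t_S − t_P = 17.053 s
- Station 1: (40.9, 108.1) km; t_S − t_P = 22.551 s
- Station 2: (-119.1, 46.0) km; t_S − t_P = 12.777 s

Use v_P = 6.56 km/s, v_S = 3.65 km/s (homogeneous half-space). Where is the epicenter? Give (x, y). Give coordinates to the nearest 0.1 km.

Distance from S−P lag: d = Δt · v_P v_S / (v_P − v_S) = Δt · (6.56·3.65)/(6.56−3.65) ≈ 8.2282·Δt.
So d_Station 0 = 140.32, d_Station 1 = 185.55, d_Station 2 = 105.13 km.
Circle about each station: (x − 74.3)² + (y + 28.2)² = 140.32²; (x − 40.9)² + (y − 108.1)² = 185.55²; (x + 119.1)² + (y − 46.0)² = 105.13².
Subtracting the Station 0 equation from the Station 1 and Station 2 equations removes the quadratic terms:
-66.8 x + 272.6 y = -7696.41
-386.8 x + 148.4 y = 18622.47
Solving the 2×2 system: x ≈ -65.1, y ≈ -44.2 km.

-65.1 km east, -44.2 km north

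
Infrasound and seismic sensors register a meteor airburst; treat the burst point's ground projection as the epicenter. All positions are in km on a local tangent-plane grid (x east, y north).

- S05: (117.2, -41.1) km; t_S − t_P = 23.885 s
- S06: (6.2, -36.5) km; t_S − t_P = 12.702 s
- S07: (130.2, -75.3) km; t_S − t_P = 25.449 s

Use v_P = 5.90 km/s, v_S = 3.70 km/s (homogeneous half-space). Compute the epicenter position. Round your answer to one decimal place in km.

x ≈ -119.8 km, y ≈ -39.7 km

Distance from S−P lag: d = Δt · v_P v_S / (v_P − v_S) = Δt · (5.90·3.70)/(5.90−3.70) ≈ 9.9227·Δt.
So d_S05 = 237.00, d_S06 = 126.04, d_S07 = 252.52 km.
Circle about each station: (x − 117.2)² + (y + 41.1)² = 237.00²; (x − 6.2)² + (y + 36.5)² = 126.04²; (x − 130.2)² + (y + 75.3)² = 252.52².
Subtracting the S05 equation from the S06 and S07 equations removes the quadratic terms:
-222.0 x + 9.2 y = 26228.56
26.0 x − 68.4 y = -400.27
Solving the 2×2 system: x ≈ -119.8, y ≈ -39.7 km.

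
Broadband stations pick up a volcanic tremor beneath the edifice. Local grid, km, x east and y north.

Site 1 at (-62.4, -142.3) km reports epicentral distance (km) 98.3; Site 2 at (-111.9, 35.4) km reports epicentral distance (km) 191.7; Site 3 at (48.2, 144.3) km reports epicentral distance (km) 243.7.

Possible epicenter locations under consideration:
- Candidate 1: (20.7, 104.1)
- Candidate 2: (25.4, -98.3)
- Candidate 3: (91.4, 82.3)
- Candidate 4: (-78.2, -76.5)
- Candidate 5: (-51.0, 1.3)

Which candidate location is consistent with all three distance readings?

Candidate 2

For each candidate, compare |candidate − station| to the reported distance:
Candidate 1: residuals Site 1 161.7, Site 2 42.4, Site 3 195.0 → max 195.0 km
Candidate 2: residuals Site 1 0.1, Site 2 0.1, Site 3 0.0 → max 0.1 km
Candidate 3: residuals Site 1 173.9, Site 2 16.9, Site 3 168.1 → max 173.9 km
Candidate 4: residuals Site 1 30.6, Site 2 74.8, Site 3 10.7 → max 74.8 km
Candidate 5: residuals Site 1 45.8, Site 2 121.9, Site 3 69.7 → max 121.9 km
Only Candidate 2 has all residuals ≈ 0.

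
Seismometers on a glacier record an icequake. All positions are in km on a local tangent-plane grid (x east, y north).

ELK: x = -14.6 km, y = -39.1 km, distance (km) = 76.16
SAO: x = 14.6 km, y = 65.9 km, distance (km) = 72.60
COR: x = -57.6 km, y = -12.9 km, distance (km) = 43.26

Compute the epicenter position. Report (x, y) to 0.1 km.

Circle about each station: (x + 14.6)² + (y + 39.1)² = 76.16²; (x − 14.6)² + (y − 65.9)² = 72.60²; (x + 57.6)² + (y + 12.9)² = 43.26².
Subtracting the ELK equation from the SAO and COR equations removes the quadratic terms:
58.4 x + 210.0 y = 3343.59
-86.0 x + 52.4 y = 5671.12
Solving the 2×2 system: x ≈ -48.1, y ≈ 29.3 km.

x ≈ -48.1 km, y ≈ 29.3 km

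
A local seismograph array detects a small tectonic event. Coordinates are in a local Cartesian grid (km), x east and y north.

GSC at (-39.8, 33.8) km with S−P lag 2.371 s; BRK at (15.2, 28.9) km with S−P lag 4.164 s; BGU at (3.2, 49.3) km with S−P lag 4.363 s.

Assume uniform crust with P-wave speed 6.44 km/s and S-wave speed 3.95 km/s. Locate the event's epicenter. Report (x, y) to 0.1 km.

-24.9 km east, 14.7 km north

Distance from S−P lag: d = Δt · v_P v_S / (v_P − v_S) = Δt · (6.44·3.95)/(6.44−3.95) ≈ 10.2161·Δt.
So d_GSC = 24.22, d_BRK = 42.54, d_BGU = 44.57 km.
Circle about each station: (x + 39.8)² + (y − 33.8)² = 24.22²; (x − 15.2)² + (y − 28.9)² = 42.54²; (x − 3.2)² + (y − 49.3)² = 44.57².
Subtracting pairs of circle equations eliminates x²+y² and gives linear equations (the radical axes):
110.0 x − 9.8 y = -2883.27
86.0 x + 31.0 y = -1685.63
Solving the 2×2 system: x ≈ -24.9, y ≈ 14.7 km.
Check against GSC (with the unrounded x, y): √((x + 39.8)²+(y − 33.8)²) = 24.22 ≈ 24.22 km. ✓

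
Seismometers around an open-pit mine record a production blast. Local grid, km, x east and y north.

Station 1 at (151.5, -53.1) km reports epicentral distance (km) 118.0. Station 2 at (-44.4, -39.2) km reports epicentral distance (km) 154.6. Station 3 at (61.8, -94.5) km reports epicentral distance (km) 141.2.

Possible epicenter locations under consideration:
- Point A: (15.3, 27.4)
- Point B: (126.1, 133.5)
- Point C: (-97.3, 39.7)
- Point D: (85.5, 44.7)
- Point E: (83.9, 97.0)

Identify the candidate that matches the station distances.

For each candidate, compare |candidate − station| to the reported distance:
Point A: residuals Station 1 40.2, Station 2 65.2, Station 3 10.7 → max 65.2 km
Point B: residuals Station 1 70.3, Station 2 88.1, Station 3 95.7 → max 95.7 km
Point C: residuals Station 1 147.5, Station 2 59.6, Station 3 66.9 → max 147.5 km
Point D: residuals Station 1 0.0, Station 2 0.0, Station 3 0.0 → max 0.0 km
Point E: residuals Station 1 46.6, Station 2 32.5, Station 3 51.6 → max 51.6 km
Only Point D has all residuals ≈ 0.

Point D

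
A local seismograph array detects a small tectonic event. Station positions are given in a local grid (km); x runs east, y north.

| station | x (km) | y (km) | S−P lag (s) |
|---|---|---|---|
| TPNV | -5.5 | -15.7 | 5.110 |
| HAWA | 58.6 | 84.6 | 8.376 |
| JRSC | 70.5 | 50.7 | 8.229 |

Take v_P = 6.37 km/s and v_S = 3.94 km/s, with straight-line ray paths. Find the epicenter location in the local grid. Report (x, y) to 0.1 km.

(-13.3, 36.5)

Distance from S−P lag: d = Δt · v_P v_S / (v_P − v_S) = Δt · (6.37·3.94)/(6.37−3.94) ≈ 10.3283·Δt.
So d_TPNV = 52.78, d_HAWA = 86.51, d_JRSC = 84.99 km.
Circle about each station: (x + 5.5)² + (y + 15.7)² = 52.78²; (x − 58.6)² + (y − 84.6)² = 86.51²; (x − 70.5)² + (y − 50.7)² = 84.99².
Subtracting pairs of circle equations eliminates x²+y² and gives linear equations (the radical axes):
128.2 x + 200.6 y = 5616.13
152.0 x + 132.8 y = 2826.43
Solving the 2×2 system: x ≈ -13.3, y ≈ 36.5 km.
Check against TPNV (with the unrounded x, y): √((x + 5.5)²+(y + 15.7)²) = 52.76 ≈ 52.78 km. ✓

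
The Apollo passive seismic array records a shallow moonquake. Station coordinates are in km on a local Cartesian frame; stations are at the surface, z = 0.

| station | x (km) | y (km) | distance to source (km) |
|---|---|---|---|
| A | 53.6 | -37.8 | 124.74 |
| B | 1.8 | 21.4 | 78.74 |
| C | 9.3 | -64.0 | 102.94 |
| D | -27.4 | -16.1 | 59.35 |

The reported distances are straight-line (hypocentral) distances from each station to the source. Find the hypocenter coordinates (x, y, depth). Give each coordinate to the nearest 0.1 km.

x ≈ -54.2 km, y ≈ -0.8 km, depth ≈ 50.7 km

Each station gives a sphere (x−x_i)² + (y−y_i)² + z² = d_i² (stations at z=0).
Subtracting the A sphere from B and C: z² cancels, leaving linear equations in x and y:
-103.6 x + 118.4 y = 5519.48
-88.6 x − 52.4 y = 4844.11
Solving: x ≈ -54.198, y ≈ -0.806 km (keep extra digits for the depth step; rounded: -54.2, -0.8).
Then from the A sphere: z² = 124.74² − (x − 53.6)² − (y + 37.8)² with x = -54.198, y = -0.806, so z ≈ 50.706 ≈ 50.7 km.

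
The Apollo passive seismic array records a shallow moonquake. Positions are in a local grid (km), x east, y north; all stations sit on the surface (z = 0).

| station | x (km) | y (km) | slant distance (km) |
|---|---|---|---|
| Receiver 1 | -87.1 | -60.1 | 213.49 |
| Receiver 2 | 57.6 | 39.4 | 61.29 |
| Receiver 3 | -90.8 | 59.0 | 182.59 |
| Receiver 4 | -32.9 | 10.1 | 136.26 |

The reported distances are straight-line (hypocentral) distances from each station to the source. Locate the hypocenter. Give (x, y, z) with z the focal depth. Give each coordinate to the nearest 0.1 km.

Each station gives a sphere (x−x_i)² + (y−y_i)² + z² = d_i² (stations at z=0).
Subtracting the Receiver 1 sphere from Receiver 2 and Receiver 3: z² cancels, leaving linear equations in x and y:
289.4 x + 199.0 y = 35493.22
-7.4 x + 238.2 y = 12766.09
Solving: x ≈ 83.997, y ≈ 56.203 km (keep extra digits for the depth step; rounded: 84.0, 56.2).
Then from the Receiver 1 sphere: z² = 213.49² − (x + 87.1)² − (y + 60.1)² with x = 83.997, y = 56.203, so z ≈ 52.701 ≈ 52.7 km.

(84.0, 56.2, 52.7)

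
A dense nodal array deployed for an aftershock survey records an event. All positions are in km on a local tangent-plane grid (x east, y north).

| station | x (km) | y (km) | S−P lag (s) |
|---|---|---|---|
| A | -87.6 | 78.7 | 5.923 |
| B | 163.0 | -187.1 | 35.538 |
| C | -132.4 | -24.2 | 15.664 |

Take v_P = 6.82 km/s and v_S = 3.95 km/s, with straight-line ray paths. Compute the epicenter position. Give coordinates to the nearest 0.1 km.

Distance from S−P lag: d = Δt · v_P v_S / (v_P − v_S) = Δt · (6.82·3.95)/(6.82−3.95) ≈ 9.3864·Δt.
So d_A = 55.60, d_B = 333.57, d_C = 147.03 km.
Circle about each station: (x + 87.6)² + (y − 78.7)² = 55.60²; (x − 163.0)² + (y + 187.1)² = 333.57²; (x + 132.4)² + (y + 24.2)² = 147.03².
Subtracting pairs of circle equations eliminates x²+y² and gives linear equations (the radical axes):
501.2 x − 531.6 y = -60469.62
-89.6 x − 205.8 y = -14278.51
Solving the 2×2 system: x ≈ -32.2, y ≈ 83.4 km.

(-32.2, 83.4)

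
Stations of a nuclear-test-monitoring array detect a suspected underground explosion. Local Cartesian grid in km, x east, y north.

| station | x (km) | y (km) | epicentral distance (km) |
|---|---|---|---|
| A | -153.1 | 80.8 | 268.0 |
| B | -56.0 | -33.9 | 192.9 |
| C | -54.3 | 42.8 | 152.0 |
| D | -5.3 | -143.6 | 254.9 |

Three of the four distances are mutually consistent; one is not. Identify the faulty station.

A

Solve using three stations at a time. Using B, C, D (subtract circle equations pairwise → linear system) gives (x, y) ≈ (89.3, 93.2).
Distances from that point to each station vs reported:
  A: calculated 242.7 vs reported 268.0 → residual 25.3 km
  B: calculated 193.0 vs reported 192.9 → residual 0.1 km
  C: calculated 152.1 vs reported 152.0 → residual 0.1 km
  D: calculated 255.0 vs reported 254.9 → residual 0.1 km
B, C, D are mutually consistent (residuals ≈ 0); A is off by 25.3 km.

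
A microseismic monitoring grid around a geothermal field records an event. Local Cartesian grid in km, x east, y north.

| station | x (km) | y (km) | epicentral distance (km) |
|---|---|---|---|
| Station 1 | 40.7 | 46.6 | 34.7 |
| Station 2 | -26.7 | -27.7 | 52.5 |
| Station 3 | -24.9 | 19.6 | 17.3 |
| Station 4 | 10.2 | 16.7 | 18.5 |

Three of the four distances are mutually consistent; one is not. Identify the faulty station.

Station 1

Solve using three stations at a time. Using Station 2, Station 3, Station 4 (subtract circle equations pairwise → linear system) gives (x, y) ≈ (-7.7, 21.2).
Distances from that point to each station vs reported:
  Station 1: calculated 54.7 vs reported 34.7 → residual 20.0 km
  Station 2: calculated 52.5 vs reported 52.5 → residual 0.0 km
  Station 3: calculated 17.3 vs reported 17.3 → residual 0.0 km
  Station 4: calculated 18.5 vs reported 18.5 → residual 0.0 km
Station 2, Station 3, Station 4 are mutually consistent (residuals ≈ 0); Station 1 is off by 20.0 km.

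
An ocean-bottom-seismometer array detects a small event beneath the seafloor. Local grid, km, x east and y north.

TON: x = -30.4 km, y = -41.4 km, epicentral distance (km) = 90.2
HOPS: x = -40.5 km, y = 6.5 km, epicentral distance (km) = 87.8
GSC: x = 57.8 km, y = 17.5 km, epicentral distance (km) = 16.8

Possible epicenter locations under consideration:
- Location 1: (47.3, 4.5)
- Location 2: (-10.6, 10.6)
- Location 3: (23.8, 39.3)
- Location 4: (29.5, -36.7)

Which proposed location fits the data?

Location 1

For each candidate, compare |candidate − station| to the reported distance:
Location 1: residuals TON 0.0, HOPS 0.0, GSC 0.1 → max 0.1 km
Location 2: residuals TON 34.6, HOPS 57.6, GSC 51.9 → max 57.6 km
Location 3: residuals TON 7.0, HOPS 15.6, GSC 23.6 → max 23.6 km
Location 4: residuals TON 30.1, HOPS 5.5, GSC 44.3 → max 44.3 km
Only Location 1 has all residuals ≈ 0.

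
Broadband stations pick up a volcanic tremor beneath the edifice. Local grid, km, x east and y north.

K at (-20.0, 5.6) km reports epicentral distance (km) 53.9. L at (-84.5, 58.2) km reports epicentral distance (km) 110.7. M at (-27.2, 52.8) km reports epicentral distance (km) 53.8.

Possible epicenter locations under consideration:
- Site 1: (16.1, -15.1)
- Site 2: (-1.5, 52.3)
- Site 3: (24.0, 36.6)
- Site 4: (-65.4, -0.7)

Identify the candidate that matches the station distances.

For each candidate, compare |candidate − station| to the reported distance:
Site 1: residuals K 12.3, L 13.8, M 26.7 → max 26.7 km
Site 2: residuals K 3.7, L 27.5, M 28.1 → max 28.1 km
Site 3: residuals K 0.1, L 0.1, M 0.1 → max 0.1 km
Site 4: residuals K 8.1, L 48.8, M 11.9 → max 48.8 km
Only Site 3 has all residuals ≈ 0.

Site 3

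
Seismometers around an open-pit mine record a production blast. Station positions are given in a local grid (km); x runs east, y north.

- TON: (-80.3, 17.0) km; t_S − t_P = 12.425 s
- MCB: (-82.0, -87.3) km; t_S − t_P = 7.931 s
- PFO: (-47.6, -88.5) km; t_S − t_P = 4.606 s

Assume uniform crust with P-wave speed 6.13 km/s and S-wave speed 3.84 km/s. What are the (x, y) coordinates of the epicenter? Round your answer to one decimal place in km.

Distance from S−P lag: d = Δt · v_P v_S / (v_P − v_S) = Δt · (6.13·3.84)/(6.13−3.84) ≈ 10.2791·Δt.
So d_TON = 127.72, d_MCB = 81.52, d_PFO = 47.35 km.
Circle about each station: (x + 80.3)² + (y − 17.0)² = 127.72²; (x + 82.0)² + (y + 87.3)² = 81.52²; (x + 47.6)² + (y + 88.5)² = 47.35².
Subtracting the TON equation from the MCB and PFO equations removes the quadratic terms:
-3.4 x − 208.6 y = 17275.09
65.4 x − 211.0 y = 17431.30
Solving the 2×2 system: x ≈ -0.6, y ≈ -82.8 km.

x ≈ -0.6 km, y ≈ -82.8 km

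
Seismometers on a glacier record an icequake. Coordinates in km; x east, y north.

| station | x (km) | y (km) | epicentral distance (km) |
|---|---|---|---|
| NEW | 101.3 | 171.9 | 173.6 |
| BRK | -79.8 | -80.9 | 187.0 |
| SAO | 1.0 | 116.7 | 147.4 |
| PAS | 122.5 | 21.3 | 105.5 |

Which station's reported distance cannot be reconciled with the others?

PAS

Solve using three stations at a time. Using NEW, BRK, SAO (subtract circle equations pairwise → linear system) gives (x, y) ≈ (89.3, -1.2).
Distances from that point to each station vs reported:
  NEW: calculated 173.5 vs reported 173.6 → residual 0.1 km
  BRK: calculated 186.9 vs reported 187.0 → residual 0.1 km
  SAO: calculated 147.3 vs reported 147.4 → residual 0.1 km
  PAS: calculated 40.1 vs reported 105.5 → residual 65.4 km
NEW, BRK, SAO are mutually consistent (residuals ≈ 0); PAS is off by 65.4 km.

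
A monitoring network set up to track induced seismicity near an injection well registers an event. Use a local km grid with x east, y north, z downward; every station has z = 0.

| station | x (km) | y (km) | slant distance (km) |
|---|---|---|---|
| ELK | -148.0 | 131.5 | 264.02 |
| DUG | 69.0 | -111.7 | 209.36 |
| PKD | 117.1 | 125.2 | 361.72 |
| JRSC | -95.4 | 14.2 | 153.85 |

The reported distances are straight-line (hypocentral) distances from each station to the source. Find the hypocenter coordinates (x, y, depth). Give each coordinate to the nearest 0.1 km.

x ≈ -136.9 km, y ≈ -130.2 km, depth ≈ 33.1 km

Each station gives a sphere (x−x_i)² + (y−y_i)² + z² = d_i² (stations at z=0).
Subtracting the ELK sphere from DUG and PKD: z² cancels, leaving linear equations in x and y:
434.0 x − 486.4 y = 3916.59
530.2 x − 12.6 y = -70943.60
Solving: x ≈ -136.900, y ≈ -130.204 km (keep extra digits for the depth step; rounded: -136.9, -130.2).
Then from the ELK sphere: z² = 264.02² − (x + 148.0)² − (y − 131.5)² with x = -136.900, y = -130.204, so z ≈ 33.081 ≈ 33.1 km.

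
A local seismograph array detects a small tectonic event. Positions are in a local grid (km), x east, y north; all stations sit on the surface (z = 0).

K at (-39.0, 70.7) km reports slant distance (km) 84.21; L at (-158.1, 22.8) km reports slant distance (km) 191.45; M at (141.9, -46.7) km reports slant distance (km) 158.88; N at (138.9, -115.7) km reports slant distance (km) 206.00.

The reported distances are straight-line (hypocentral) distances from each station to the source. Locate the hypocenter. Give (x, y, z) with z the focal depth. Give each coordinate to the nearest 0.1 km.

x ≈ 24.9 km, y ≈ 48.4 km, depth ≈ 50.1 km

Each station gives a sphere (x−x_i)² + (y−y_i)² + z² = d_i² (stations at z=0).
Subtracting the K sphere from L and M: z² cancels, leaving linear equations in x and y:
-238.2 x − 95.8 y = -10565.82
361.8 x − 234.8 y = -2354.52
Solving: x ≈ 24.896, y ≈ 48.389 km (keep extra digits for the depth step; rounded: 24.9, 48.4).
Then from the K sphere: z² = 84.21² − (x + 39.0)² − (y − 70.7)² with x = 24.896, y = 48.389, so z ≈ 50.108 ≈ 50.1 km.
Check against N (with the unrounded solution): distance 205.99 ≈ 206.00 km. ✓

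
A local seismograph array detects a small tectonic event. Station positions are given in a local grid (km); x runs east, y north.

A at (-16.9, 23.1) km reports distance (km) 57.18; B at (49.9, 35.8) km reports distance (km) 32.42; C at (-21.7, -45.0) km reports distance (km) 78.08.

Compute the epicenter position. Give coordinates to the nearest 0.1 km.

Circle about each station: (x + 16.9)² + (y − 23.1)² = 57.18²; (x − 49.9)² + (y − 35.8)² = 32.42²; (x + 21.7)² + (y + 45.0)² = 78.08².
Subtracting pairs of circle equations eliminates x²+y² and gives linear equations (the radical axes):
133.6 x + 25.4 y = 5170.93
-9.6 x − 136.2 y = -1150.26
Solving the 2×2 system: x ≈ 37.6, y ≈ 5.8 km.
Check against A (with the unrounded x, y): √((x + 16.9)²+(y − 23.1)²) = 57.18 ≈ 57.18 km. ✓

x ≈ 37.6 km, y ≈ 5.8 km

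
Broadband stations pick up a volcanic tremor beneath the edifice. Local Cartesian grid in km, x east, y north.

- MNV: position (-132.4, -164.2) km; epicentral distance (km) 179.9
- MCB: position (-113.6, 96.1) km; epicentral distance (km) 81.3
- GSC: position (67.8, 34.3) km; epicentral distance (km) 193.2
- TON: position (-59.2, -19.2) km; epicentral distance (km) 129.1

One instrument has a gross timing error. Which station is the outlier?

Solve using three stations at a time. Using MNV, MCB, GSC (subtract circle equations pairwise → linear system) gives (x, y) ≈ (-124.5, 15.5).
Distances from that point to each station vs reported:
  MNV: calculated 179.9 vs reported 179.9 → residual 0.0 km
  MCB: calculated 81.3 vs reported 81.3 → residual 0.0 km
  GSC: calculated 193.2 vs reported 193.2 → residual 0.0 km
  TON: calculated 73.9 vs reported 129.1 → residual 55.2 km
MNV, MCB, GSC are mutually consistent (residuals ≈ 0); TON is off by 55.2 km.

TON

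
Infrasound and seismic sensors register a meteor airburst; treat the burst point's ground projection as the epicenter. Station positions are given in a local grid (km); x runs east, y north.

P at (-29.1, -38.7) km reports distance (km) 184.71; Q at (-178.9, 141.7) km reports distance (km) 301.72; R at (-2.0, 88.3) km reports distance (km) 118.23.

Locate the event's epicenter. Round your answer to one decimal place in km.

115.6 km east, 76.1 km north

Circle about each station: (x + 29.1)² + (y + 38.7)² = 184.71²; (x + 178.9)² + (y − 141.7)² = 301.72²; (x + 2.0)² + (y − 88.3)² = 118.23².
Subtracting the P equation from the Q and R equations removes the quadratic terms:
-299.6 x + 360.8 y = -7177.57
54.2 x + 254.0 y = 25595.84
Solving the 2×2 system: x ≈ 115.6, y ≈ 76.1 km.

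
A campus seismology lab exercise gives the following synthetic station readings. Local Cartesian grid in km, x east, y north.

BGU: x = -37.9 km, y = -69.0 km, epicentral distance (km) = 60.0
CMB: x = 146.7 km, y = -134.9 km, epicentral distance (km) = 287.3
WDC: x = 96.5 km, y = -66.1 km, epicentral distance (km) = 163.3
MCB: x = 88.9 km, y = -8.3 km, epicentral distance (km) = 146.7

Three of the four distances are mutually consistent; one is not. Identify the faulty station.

CMB

Solve using three stations at a time. Using BGU, WDC, MCB (subtract circle equations pairwise → linear system) gives (x, y) ≈ (-57.7, -12.5).
Distances from that point to each station vs reported:
  BGU: calculated 59.9 vs reported 60.0 → residual 0.1 km
  CMB: calculated 238.3 vs reported 287.3 → residual 49.0 km
  WDC: calculated 163.3 vs reported 163.3 → residual 0.0 km
  MCB: calculated 146.7 vs reported 146.7 → residual 0.0 km
BGU, WDC, MCB are mutually consistent (residuals ≈ 0); CMB is off by 49.0 km.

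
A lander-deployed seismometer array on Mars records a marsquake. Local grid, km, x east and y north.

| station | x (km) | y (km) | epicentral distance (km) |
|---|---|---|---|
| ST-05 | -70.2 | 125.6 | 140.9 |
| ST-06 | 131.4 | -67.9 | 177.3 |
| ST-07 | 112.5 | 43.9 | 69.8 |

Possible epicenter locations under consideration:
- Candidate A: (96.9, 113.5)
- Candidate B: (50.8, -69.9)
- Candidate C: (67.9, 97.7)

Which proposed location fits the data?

Candidate C

For each candidate, compare |candidate − station| to the reported distance:
Candidate A: residuals ST-05 26.6, ST-06 7.4, ST-07 1.5 → max 26.6 km
Candidate B: residuals ST-05 89.0, ST-06 96.7, ST-07 59.7 → max 96.7 km
Candidate C: residuals ST-05 0.0, ST-06 0.1, ST-07 0.1 → max 0.1 km
Only Candidate C has all residuals ≈ 0.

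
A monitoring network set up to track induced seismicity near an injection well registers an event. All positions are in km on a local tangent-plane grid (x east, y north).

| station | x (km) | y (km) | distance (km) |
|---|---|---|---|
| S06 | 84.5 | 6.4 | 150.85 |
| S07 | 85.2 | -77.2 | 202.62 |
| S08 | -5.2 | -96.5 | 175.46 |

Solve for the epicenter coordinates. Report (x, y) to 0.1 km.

(-50.9, 72.9)

Circle about each station: (x − 84.5)² + (y − 6.4)² = 150.85²; (x − 85.2)² + (y + 77.2)² = 202.62²; (x + 5.2)² + (y + 96.5)² = 175.46².
Subtracting the S06 equation from the S07 and S08 equations removes the quadratic terms:
1.4 x − 167.2 y = -12261.47
-179.4 x − 205.8 y = -5872.41
Solving the 2×2 system: x ≈ -50.9, y ≈ 72.9 km.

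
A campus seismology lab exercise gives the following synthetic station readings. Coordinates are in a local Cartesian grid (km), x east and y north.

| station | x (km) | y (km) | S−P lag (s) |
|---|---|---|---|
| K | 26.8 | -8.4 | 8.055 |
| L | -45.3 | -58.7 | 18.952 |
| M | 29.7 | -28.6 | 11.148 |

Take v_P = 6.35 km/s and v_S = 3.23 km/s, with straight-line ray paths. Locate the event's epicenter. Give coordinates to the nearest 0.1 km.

x ≈ 24.5 km, y ≈ 44.5 km

Distance from S−P lag: d = Δt · v_P v_S / (v_P − v_S) = Δt · (6.35·3.23)/(6.35−3.23) ≈ 6.5739·Δt.
So d_K = 52.95, d_L = 124.59, d_M = 73.29 km.
Circle about each station: (x − 26.8)² + (y + 8.4)² = 52.95²; (x + 45.3)² + (y + 58.7)² = 124.59²; (x − 29.7)² + (y + 28.6)² = 73.29².
Subtracting the K equation from the L and M equations removes the quadratic terms:
-144.2 x − 100.6 y = -8009.99
5.8 x − 40.4 y = -1656.47
Solving the 2×2 system: x ≈ 24.5, y ≈ 44.5 km.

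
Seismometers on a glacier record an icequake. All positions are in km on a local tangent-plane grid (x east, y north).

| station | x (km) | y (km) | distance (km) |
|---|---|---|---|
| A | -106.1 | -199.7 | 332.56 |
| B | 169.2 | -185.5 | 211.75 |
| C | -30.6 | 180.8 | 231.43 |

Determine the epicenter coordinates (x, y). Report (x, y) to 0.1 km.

(139.8, 24.2)

Circle about each station: (x + 106.1)² + (y + 199.7)² = 332.56²; (x − 169.2)² + (y + 185.5)² = 211.75²; (x + 30.6)² + (y − 180.8)² = 231.43².
Subtracting pairs of circle equations eliminates x²+y² and gives linear equations (the radical axes):
550.6 x + 28.4 y = 77659.68
151.0 x + 761.0 y = 39524.01
Solving the 2×2 system: x ≈ 139.8, y ≈ 24.2 km.
Check against A (with the unrounded x, y): √((x + 106.1)²+(y + 199.7)²) = 332.56 ≈ 332.56 km. ✓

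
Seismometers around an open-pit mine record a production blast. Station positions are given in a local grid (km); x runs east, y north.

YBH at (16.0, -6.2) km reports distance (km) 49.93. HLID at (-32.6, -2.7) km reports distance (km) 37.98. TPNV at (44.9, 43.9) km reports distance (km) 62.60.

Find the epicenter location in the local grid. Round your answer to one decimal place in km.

Circle about each station: (x − 16.0)² + (y + 6.2)² = 49.93²; (x + 32.6)² + (y + 2.7)² = 37.98²; (x − 44.9)² + (y − 43.9)² = 62.60².
Subtracting the YBH equation from the HLID and TPNV equations removes the quadratic terms:
-97.2 x + 7.0 y = 1826.13
57.8 x + 100.2 y = 2223.02
Solving the 2×2 system: x ≈ -16.5, y ≈ 31.7 km.
Check against YBH (with the unrounded x, y): √((x − 16.0)²+(y + 6.2)²) = 49.93 ≈ 49.93 km. ✓

x ≈ -16.5 km, y ≈ 31.7 km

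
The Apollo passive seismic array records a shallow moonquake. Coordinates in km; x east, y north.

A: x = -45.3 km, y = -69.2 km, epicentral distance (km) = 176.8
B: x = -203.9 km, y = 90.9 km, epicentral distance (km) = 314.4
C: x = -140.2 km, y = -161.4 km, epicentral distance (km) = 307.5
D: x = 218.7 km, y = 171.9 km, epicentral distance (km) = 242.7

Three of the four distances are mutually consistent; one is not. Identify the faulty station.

Solve using three stations at a time. Using A, B, C (subtract circle equations pairwise → linear system) gives (x, y) ≈ (103.6, 25.8).
Distances from that point to each station vs reported:
  A: calculated 176.7 vs reported 176.8 → residual 0.1 km
  B: calculated 314.3 vs reported 314.4 → residual 0.1 km
  C: calculated 307.4 vs reported 307.5 → residual 0.1 km
  D: calculated 185.9 vs reported 242.7 → residual 56.8 km
A, B, C are mutually consistent (residuals ≈ 0); D is off by 56.8 km.

D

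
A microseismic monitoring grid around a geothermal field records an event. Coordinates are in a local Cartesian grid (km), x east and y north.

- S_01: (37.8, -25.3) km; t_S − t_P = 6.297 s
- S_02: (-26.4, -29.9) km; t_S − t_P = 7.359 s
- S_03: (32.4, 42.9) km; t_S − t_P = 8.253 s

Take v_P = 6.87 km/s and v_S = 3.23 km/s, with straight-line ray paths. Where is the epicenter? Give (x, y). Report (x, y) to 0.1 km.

Distance from S−P lag: d = Δt · v_P v_S / (v_P − v_S) = Δt · (6.87·3.23)/(6.87−3.23) ≈ 6.0962·Δt.
So d_S_01 = 38.39, d_S_02 = 44.86, d_S_03 = 50.31 km.
Circle about each station: (x − 37.8)² + (y + 25.3)² = 38.39²; (x + 26.4)² + (y + 29.9)² = 44.86²; (x − 32.4)² + (y − 42.9)² = 50.31².
Subtracting the S_01 equation from the S_02 and S_03 equations removes the quadratic terms:
-128.4 x − 9.2 y = -1016.59
-10.8 x + 136.4 y = -236.06
Solving the 2×2 system: x ≈ 8.0, y ≈ -1.1 km.

(8.0, -1.1)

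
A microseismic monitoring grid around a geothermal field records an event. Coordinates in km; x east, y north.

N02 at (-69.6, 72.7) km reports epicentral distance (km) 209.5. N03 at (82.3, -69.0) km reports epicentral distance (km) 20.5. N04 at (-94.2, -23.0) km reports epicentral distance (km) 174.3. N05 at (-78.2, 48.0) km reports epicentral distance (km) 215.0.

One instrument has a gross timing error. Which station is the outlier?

N05

Solve using three stations at a time. Using N02, N03, N04 (subtract circle equations pairwise → linear system) gives (x, y) ≈ (68.9, -84.5).
Distances from that point to each station vs reported:
  N02: calculated 209.5 vs reported 209.5 → residual 0.0 km
  N03: calculated 20.5 vs reported 20.5 → residual 0.0 km
  N04: calculated 174.3 vs reported 174.3 → residual 0.0 km
  N05: calculated 198.0 vs reported 215.0 → residual 17.0 km
N02, N03, N04 are mutually consistent (residuals ≈ 0); N05 is off by 17.0 km.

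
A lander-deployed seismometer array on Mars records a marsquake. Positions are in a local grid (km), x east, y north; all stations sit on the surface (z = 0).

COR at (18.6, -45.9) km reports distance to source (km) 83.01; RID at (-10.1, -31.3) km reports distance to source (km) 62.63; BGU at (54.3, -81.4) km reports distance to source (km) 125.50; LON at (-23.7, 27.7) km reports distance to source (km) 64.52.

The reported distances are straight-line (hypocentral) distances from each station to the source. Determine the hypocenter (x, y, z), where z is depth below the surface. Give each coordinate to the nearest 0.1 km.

(-31.5, -7.2, 53.7)

Each station gives a sphere (x−x_i)² + (y−y_i)² + z² = d_i² (stations at z=0).
Subtracting the COR sphere from RID and BGU: z² cancels, leaving linear equations in x and y:
-57.4 x + 29.2 y = 1597.07
71.4 x − 71.0 y = -1737.91
Solving: x ≈ -31.472, y ≈ -7.171 km (keep extra digits for the depth step; rounded: -31.5, -7.2).
Then from the COR sphere: z² = 83.01² − (x − 18.6)² − (y + 45.9)² with x = -31.472, y = -7.171, so z ≈ 53.698 ≈ 53.7 km.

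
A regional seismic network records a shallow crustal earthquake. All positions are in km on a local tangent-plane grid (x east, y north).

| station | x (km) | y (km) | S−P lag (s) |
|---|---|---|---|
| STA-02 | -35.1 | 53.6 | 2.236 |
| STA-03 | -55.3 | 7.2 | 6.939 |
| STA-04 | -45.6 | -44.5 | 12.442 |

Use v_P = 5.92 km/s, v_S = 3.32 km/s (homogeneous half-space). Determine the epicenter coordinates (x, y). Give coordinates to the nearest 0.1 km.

Distance from S−P lag: d = Δt · v_P v_S / (v_P − v_S) = Δt · (5.92·3.32)/(5.92−3.32) ≈ 7.5594·Δt.
So d_STA-02 = 16.90, d_STA-03 = 52.45, d_STA-04 = 94.05 km.
Circle about each station: (x + 35.1)² + (y − 53.6)² = 16.90²; (x + 55.3)² + (y − 7.2)² = 52.45²; (x + 45.6)² + (y + 44.5)² = 94.05².
Subtracting the STA-02 equation from the STA-03 and STA-04 equations removes the quadratic terms:
-40.4 x − 92.8 y = -3460.43
-21.0 x − 196.2 y = -8605.15
Solving the 2×2 system: x ≈ -20.0, y ≈ 46.0 km.
Check against STA-02 (with the unrounded x, y): √((x + 35.1)²+(y − 53.6)²) = 16.89 ≈ 16.90 km. ✓

-20.0 km east, 46.0 km north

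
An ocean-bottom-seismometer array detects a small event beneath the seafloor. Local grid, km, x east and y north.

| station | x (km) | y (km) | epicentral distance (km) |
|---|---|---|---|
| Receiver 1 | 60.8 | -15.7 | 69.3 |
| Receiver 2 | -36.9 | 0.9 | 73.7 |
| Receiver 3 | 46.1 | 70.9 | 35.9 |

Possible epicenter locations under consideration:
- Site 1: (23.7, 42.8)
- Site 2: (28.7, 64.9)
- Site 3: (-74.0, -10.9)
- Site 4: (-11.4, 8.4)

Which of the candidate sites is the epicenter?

Site 1

For each candidate, compare |candidate − station| to the reported distance:
Site 1: residuals Receiver 1 0.0, Receiver 2 0.0, Receiver 3 0.0 → max 0.0 km
Site 2: residuals Receiver 1 17.5, Receiver 2 17.9, Receiver 3 17.5 → max 17.9 km
Site 3: residuals Receiver 1 65.6, Receiver 2 34.8, Receiver 3 109.4 → max 109.4 km
Site 4: residuals Receiver 1 6.8, Receiver 2 47.1, Receiver 3 49.0 → max 49.0 km
Only Site 1 has all residuals ≈ 0.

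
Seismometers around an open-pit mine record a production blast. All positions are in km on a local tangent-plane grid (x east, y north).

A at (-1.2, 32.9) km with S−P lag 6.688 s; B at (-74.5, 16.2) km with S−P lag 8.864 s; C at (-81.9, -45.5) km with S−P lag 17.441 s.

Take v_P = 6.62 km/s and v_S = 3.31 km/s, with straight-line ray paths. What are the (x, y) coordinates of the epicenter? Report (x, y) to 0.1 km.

-35.9 km east, 60.4 km north

Distance from S−P lag: d = Δt · v_P v_S / (v_P − v_S) = Δt · (6.62·3.31)/(6.62−3.31) ≈ 6.6200·Δt.
So d_A = 44.27, d_B = 58.68, d_C = 115.46 km.
Circle about each station: (x + 1.2)² + (y − 32.9)² = 44.27²; (x + 74.5)² + (y − 16.2)² = 58.68²; (x + 81.9)² + (y + 45.5)² = 115.46².
Subtracting pairs of circle equations eliminates x²+y² and gives linear equations (the radical axes):
-146.6 x − 33.4 y = 3245.33
-161.4 x − 156.8 y = -3677.17
Solving the 2×2 system: x ≈ -35.9, y ≈ 60.4 km.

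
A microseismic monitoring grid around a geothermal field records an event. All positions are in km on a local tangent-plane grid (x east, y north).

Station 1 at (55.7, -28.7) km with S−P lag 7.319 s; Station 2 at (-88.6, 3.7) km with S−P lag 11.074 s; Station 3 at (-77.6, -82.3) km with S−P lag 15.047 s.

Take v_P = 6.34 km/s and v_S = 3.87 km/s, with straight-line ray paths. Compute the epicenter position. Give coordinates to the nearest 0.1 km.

x ≈ 17.4 km, y ≈ 33.1 km

Distance from S−P lag: d = Δt · v_P v_S / (v_P − v_S) = Δt · (6.34·3.87)/(6.34−3.87) ≈ 9.9335·Δt.
So d_Station 1 = 72.70, d_Station 2 = 110.00, d_Station 3 = 149.47 km.
Circle about each station: (x − 55.7)² + (y + 28.7)² = 72.70²; (x + 88.6)² + (y − 3.7)² = 110.00²; (x + 77.6)² + (y + 82.3)² = 149.47².
Subtracting the Station 1 equation from the Station 2 and Station 3 equations removes the quadratic terms:
-288.6 x + 64.8 y = -2877.24
-266.6 x − 107.2 y = -8187.12
Solving the 2×2 system: x ≈ 17.4, y ≈ 33.1 km.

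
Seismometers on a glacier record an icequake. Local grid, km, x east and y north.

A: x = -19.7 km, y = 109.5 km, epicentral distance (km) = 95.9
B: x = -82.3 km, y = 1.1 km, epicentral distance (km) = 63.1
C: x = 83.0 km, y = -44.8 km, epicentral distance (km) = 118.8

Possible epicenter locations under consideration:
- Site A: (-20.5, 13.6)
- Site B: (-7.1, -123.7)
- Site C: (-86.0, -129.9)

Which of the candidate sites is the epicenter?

For each candidate, compare |candidate − station| to the reported distance:
Site A: residuals A 0.0, B 0.0, C 0.0 → max 0.0 km
Site B: residuals A 137.6, B 82.6, C 1.0 → max 137.6 km
Site C: residuals A 152.5, B 68.0, C 70.4 → max 152.5 km
Only Site A has all residuals ≈ 0.

Site A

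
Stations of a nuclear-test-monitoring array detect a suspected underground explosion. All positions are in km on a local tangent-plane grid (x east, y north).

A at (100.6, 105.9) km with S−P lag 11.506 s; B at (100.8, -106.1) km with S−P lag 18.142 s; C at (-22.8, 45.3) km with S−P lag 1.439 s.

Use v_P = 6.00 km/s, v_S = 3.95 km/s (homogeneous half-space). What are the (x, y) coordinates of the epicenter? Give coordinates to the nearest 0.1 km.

x ≈ -24.9 km, y ≈ 61.8 km

Distance from S−P lag: d = Δt · v_P v_S / (v_P − v_S) = Δt · (6.00·3.95)/(6.00−3.95) ≈ 11.5610·Δt.
So d_A = 133.02, d_B = 209.74, d_C = 16.64 km.
Circle about each station: (x − 100.6)² + (y − 105.9)² = 133.02²; (x − 100.8)² + (y + 106.1)² = 209.74²; (x + 22.8)² + (y − 45.3)² = 16.64².
Subtracting pairs of circle equations eliminates x²+y² and gives linear equations (the radical axes):
0.4 x − 424.0 y = -26213.87
-246.8 x − 121.2 y = -1345.81
Solving the 2×2 system: x ≈ -24.9, y ≈ 61.8 km.
Check against A (with the unrounded x, y): √((x − 100.6)²+(y − 105.9)²) = 133.02 ≈ 133.02 km. ✓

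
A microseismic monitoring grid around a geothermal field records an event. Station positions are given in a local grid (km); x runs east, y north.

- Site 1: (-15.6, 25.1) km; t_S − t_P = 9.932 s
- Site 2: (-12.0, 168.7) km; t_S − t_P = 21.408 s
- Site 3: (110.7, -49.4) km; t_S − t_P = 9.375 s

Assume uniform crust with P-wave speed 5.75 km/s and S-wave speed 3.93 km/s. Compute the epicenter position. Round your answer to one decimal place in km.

x ≈ 4.3 km, y ≈ -96.6 km

Distance from S−P lag: d = Δt · v_P v_S / (v_P − v_S) = Δt · (5.75·3.93)/(5.75−3.93) ≈ 12.4162·Δt.
So d_Site 1 = 123.32, d_Site 2 = 265.81, d_Site 3 = 116.40 km.
Circle about each station: (x + 15.6)² + (y − 25.1)² = 123.32²; (x + 12.0)² + (y − 168.7)² = 265.81²; (x − 110.7)² + (y + 49.4)² = 116.40².
Subtracting the Site 1 equation from the Site 2 and Site 3 equations removes the quadratic terms:
7.2 x + 287.2 y = -27716.81
252.6 x − 149.0 y = 15480.34
Solving the 2×2 system: x ≈ 4.3, y ≈ -96.6 km.
Check against Site 1 (with the unrounded x, y): √((x + 15.6)²+(y − 25.1)²) = 123.33 ≈ 123.32 km. ✓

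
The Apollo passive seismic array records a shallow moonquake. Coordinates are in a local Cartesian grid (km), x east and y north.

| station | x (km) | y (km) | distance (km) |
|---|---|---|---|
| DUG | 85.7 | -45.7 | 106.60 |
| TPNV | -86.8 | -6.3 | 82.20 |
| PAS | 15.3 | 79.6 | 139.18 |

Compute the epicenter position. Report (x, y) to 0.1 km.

-20.5 km east, -54.9 km north

Circle about each station: (x − 85.7)² + (y + 45.7)² = 106.60²; (x + 86.8)² + (y + 6.3)² = 82.20²; (x − 15.3)² + (y − 79.6)² = 139.18².
Subtracting pairs of circle equations eliminates x²+y² and gives linear equations (the radical axes):
-345.0 x + 78.8 y = 2747.67
-140.8 x + 250.6 y = -10870.24
Solving the 2×2 system: x ≈ -20.5, y ≈ -54.9 km.
Check against DUG (with the unrounded x, y): √((x − 85.7)²+(y + 45.7)²) = 106.60 ≈ 106.60 km. ✓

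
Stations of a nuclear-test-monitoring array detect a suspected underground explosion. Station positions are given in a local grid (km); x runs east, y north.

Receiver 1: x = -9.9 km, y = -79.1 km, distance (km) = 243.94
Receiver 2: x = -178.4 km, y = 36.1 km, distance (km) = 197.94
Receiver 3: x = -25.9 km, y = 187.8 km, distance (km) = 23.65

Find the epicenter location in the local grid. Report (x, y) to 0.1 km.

Circle about each station: (x + 9.9)² + (y + 79.1)² = 243.94²; (x + 178.4)² + (y − 36.1)² = 197.94²; (x + 25.9)² + (y − 187.8)² = 23.65².
Subtracting the Receiver 1 equation from the Receiver 2 and Receiver 3 equations removes the quadratic terms:
-337.0 x + 230.4 y = 47101.43
-32.0 x + 533.8 y = 88532.23
Solving the 2×2 system: x ≈ -27.5, y ≈ 164.2 km.
Check against Receiver 1 (with the unrounded x, y): √((x + 9.9)²+(y + 79.1)²) = 243.94 ≈ 243.94 km. ✓

(-27.5, 164.2)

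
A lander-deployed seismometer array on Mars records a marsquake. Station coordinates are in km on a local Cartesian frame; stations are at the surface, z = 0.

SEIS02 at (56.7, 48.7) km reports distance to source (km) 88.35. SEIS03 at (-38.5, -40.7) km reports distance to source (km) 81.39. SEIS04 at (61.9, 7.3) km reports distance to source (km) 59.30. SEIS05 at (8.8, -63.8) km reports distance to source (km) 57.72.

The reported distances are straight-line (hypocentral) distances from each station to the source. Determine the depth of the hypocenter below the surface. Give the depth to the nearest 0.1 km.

Each station gives a sphere (x−x_i)² + (y−y_i)² + z² = d_i² (stations at z=0).
Subtracting the SEIS02 sphere from SEIS03 and SEIS04: z² cancels, leaving linear equations in x and y:
-190.4 x − 178.8 y = -1266.45
10.4 x − 82.8 y = 2587.55
Solving: x ≈ 32.200, y ≈ -27.206 km (keep extra digits for the depth step; rounded: 32.2, -27.2).
Then from the SEIS02 sphere: z² = 88.35² − (x − 56.7)² − (y − 48.7)² with x = 32.200, y = -27.206, so z ≈ 37.997 ≈ 38.0 km.

depth ≈ 38.0 km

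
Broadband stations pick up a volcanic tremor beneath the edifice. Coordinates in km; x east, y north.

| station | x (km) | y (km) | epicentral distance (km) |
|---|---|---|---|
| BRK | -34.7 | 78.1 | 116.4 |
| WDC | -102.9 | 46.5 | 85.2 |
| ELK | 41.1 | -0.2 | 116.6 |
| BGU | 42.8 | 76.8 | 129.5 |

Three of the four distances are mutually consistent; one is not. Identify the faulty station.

Solve using three stations at a time. Using BRK, WDC, ELK (subtract circle equations pairwise → linear system) gives (x, y) ≈ (-71.0, -32.6).
Distances from that point to each station vs reported:
  BRK: calculated 116.4 vs reported 116.4 → residual 0.0 km
  WDC: calculated 85.3 vs reported 85.2 → residual 0.1 km
  ELK: calculated 116.6 vs reported 116.6 → residual 0.0 km
  BGU: calculated 157.8 vs reported 129.5 → residual 28.3 km
BRK, WDC, ELK are mutually consistent (residuals ≈ 0); BGU is off by 28.3 km.

BGU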